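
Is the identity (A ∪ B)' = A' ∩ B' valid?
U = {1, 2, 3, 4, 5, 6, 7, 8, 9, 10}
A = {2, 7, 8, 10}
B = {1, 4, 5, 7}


LHS: A ∪ B = {1, 2, 4, 5, 7, 8, 10}
(A ∪ B)' = U \ (A ∪ B) = {3, 6, 9}
A' = {1, 3, 4, 5, 6, 9}, B' = {2, 3, 6, 8, 9, 10}
Claimed RHS: A' ∩ B' = {3, 6, 9}
Identity is VALID: LHS = RHS = {3, 6, 9} ✓

Identity is valid. (A ∪ B)' = A' ∩ B' = {3, 6, 9}


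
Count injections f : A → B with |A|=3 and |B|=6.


An injection sends each of |A| = 3 inputs to a distinct output in B.
# injections = |B|·(|B|-1)·…·(|B|-|A|+1) = 6! / (6 - 3)!
= 6 × 5 × 4
= 120

Number of injections = 120


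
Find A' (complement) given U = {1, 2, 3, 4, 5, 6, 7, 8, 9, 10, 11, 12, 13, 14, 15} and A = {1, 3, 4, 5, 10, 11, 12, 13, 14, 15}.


Aᶜ = U \ A = elements in U but not in A
U = {1, 2, 3, 4, 5, 6, 7, 8, 9, 10, 11, 12, 13, 14, 15}
A = {1, 3, 4, 5, 10, 11, 12, 13, 14, 15}
Aᶜ = {2, 6, 7, 8, 9}

Aᶜ = {2, 6, 7, 8, 9}


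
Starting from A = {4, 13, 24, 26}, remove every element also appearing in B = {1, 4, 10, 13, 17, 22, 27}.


A \ B = elements in A but not in B
A = {4, 13, 24, 26}
B = {1, 4, 10, 13, 17, 22, 27}
Remove from A any elements in B
A \ B = {24, 26}

A \ B = {24, 26}


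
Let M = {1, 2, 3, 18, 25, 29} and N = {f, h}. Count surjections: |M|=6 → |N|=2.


n = |M| = 6, k = |N| = 2. Surjections via inclusion-exclusion:
S(n,k) = Σ(-1)^i × C(k,i) × (k-i)^n, i=0 to k
i=0: (-1)^0×C(2,0)×2^6 = 64
i=1: (-1)^1×C(2,1)×1^6 = -2
i=2: (-1)^2×C(2,2)×0^6 = 0
Total = 62

Number of surjections = 62


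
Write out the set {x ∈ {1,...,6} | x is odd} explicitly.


Checking each candidate:
Condition: odd numbers in {1,...,6}
Result = {1, 3, 5}

{1, 3, 5}


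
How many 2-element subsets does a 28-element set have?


C(n,k) = n! / (k!(n-k)!)
C(28,2) = 28! / (2!26!)
= 378

C(28,2) = 378


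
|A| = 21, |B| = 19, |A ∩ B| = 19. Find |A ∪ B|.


|A ∪ B| = |A| + |B| - |A ∩ B|
= 21 + 19 - 19
= 21

|A ∪ B| = 21


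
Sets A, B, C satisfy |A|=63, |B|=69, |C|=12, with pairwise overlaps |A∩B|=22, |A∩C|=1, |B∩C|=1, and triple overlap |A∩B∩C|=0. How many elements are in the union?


|A∪B∪C| = |A|+|B|+|C| - |A∩B|-|A∩C|-|B∩C| + |A∩B∩C|
= 63+69+12 - 22-1-1 + 0
= 144 - 24 + 0
= 120

|A ∪ B ∪ C| = 120


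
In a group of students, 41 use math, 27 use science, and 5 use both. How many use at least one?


|A ∪ B| = |A| + |B| - |A ∩ B|
= 41 + 27 - 5
= 63

|A ∪ B| = 63


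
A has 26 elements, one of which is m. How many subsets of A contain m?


Subsets of A containing m correspond to subsets of A \ {m}, which has 25 elements.
Count = 2^(n-1) = 2^25
= 33554432

Number of subsets containing m = 33554432


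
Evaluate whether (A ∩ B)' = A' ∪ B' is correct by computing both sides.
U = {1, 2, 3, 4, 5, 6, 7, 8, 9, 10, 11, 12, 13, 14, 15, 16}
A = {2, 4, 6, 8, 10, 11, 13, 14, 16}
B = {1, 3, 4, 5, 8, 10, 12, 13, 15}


LHS: A ∩ B = {4, 8, 10, 13}
(A ∩ B)' = U \ (A ∩ B) = {1, 2, 3, 5, 6, 7, 9, 11, 12, 14, 15, 16}
A' = {1, 3, 5, 7, 9, 12, 15}, B' = {2, 6, 7, 9, 11, 14, 16}
Claimed RHS: A' ∪ B' = {1, 2, 3, 5, 6, 7, 9, 11, 12, 14, 15, 16}
Identity is VALID: LHS = RHS = {1, 2, 3, 5, 6, 7, 9, 11, 12, 14, 15, 16} ✓

Identity is valid. (A ∩ B)' = A' ∪ B' = {1, 2, 3, 5, 6, 7, 9, 11, 12, 14, 15, 16}


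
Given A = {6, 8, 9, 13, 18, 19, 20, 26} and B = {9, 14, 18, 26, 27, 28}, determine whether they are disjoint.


Disjoint means A ∩ B = ∅.
A ∩ B = {9, 18, 26}
A ∩ B ≠ ∅, so A and B are NOT disjoint.

No, A and B are not disjoint (A ∩ B = {9, 18, 26})


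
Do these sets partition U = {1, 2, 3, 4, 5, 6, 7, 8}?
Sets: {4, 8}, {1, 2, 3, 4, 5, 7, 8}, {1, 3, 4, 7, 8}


A partition requires: (1) non-empty parts, (2) pairwise disjoint, (3) union = U
Parts: {4, 8}, {1, 2, 3, 4, 5, 7, 8}, {1, 3, 4, 7, 8}
Union of parts: {1, 2, 3, 4, 5, 7, 8}
U = {1, 2, 3, 4, 5, 6, 7, 8}
All non-empty? True
Pairwise disjoint? False
Covers U? False

No, not a valid partition


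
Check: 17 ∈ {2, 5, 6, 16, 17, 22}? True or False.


A = {2, 5, 6, 16, 17, 22}
Checking if 17 is in A
17 is in A → True

17 ∈ A


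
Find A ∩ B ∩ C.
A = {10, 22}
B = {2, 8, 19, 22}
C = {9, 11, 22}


A ∩ B = {22}
(A ∩ B) ∩ C = {22}

A ∩ B ∩ C = {22}


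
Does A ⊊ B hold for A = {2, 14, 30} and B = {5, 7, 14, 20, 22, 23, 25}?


A ⊂ B requires: A ⊆ B AND A ≠ B.
A ⊆ B? No
A ⊄ B, so A is not a proper subset.

No, A is not a proper subset of B


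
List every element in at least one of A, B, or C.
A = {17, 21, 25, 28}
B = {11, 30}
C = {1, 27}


A ∪ B = {11, 17, 21, 25, 28, 30}
(A ∪ B) ∪ C = {1, 11, 17, 21, 25, 27, 28, 30}

A ∪ B ∪ C = {1, 11, 17, 21, 25, 27, 28, 30}


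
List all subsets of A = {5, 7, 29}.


|A| = 3, so |P(A)| = 2^3 = 8
Enumerate subsets by cardinality (0 to 3):
∅, {5}, {7}, {29}, {5, 7}, {5, 29}, {7, 29}, {5, 7, 29}

P(A) has 8 subsets: ∅, {5}, {7}, {29}, {5, 7}, {5, 29}, {7, 29}, {5, 7, 29}


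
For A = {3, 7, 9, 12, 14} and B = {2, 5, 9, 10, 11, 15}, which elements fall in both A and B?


A = {3, 7, 9, 12, 14}
B = {2, 5, 9, 10, 11, 15}
Region: in both A and B
Elements: {9}

Elements in both A and B: {9}


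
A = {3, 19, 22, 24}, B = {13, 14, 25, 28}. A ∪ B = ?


A ∪ B = all elements in A or B (or both)
A = {3, 19, 22, 24}
B = {13, 14, 25, 28}
A ∪ B = {3, 13, 14, 19, 22, 24, 25, 28}

A ∪ B = {3, 13, 14, 19, 22, 24, 25, 28}


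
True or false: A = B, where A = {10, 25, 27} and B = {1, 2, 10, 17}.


Two sets are equal iff they have exactly the same elements.
A = {10, 25, 27}
B = {1, 2, 10, 17}
Differences: {1, 2, 17, 25, 27}
A ≠ B

No, A ≠ B


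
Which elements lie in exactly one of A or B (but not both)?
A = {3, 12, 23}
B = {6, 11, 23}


A △ B = (A \ B) ∪ (B \ A) = elements in exactly one of A or B
A \ B = {3, 12}
B \ A = {6, 11}
A △ B = {3, 6, 11, 12}

A △ B = {3, 6, 11, 12}


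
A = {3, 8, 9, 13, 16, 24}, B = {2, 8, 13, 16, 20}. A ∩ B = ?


A ∩ B = elements in both A and B
A = {3, 8, 9, 13, 16, 24}
B = {2, 8, 13, 16, 20}
A ∩ B = {8, 13, 16}

A ∩ B = {8, 13, 16}


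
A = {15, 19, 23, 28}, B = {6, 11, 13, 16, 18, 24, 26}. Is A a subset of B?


A ⊆ B means every element of A is in B.
Elements in A not in B: {15, 19, 23, 28}
So A ⊄ B.

No, A ⊄ B


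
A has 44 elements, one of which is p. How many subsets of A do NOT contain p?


Subsets of A avoiding p are subsets of A \ {p}, which has 43 elements.
Count = 2^(n-1) = 2^43
= 8796093022208

Number of subsets avoiding p = 8796093022208


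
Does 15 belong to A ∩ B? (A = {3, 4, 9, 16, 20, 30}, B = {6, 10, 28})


A = {3, 4, 9, 16, 20, 30}, B = {6, 10, 28}
A ∩ B = elements in both A and B
A ∩ B = ∅
Checking if 15 ∈ A ∩ B
15 is not in A ∩ B → False

15 ∉ A ∩ B


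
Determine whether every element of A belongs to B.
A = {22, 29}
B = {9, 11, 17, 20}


A ⊆ B means every element of A is in B.
Elements in A not in B: {22, 29}
So A ⊄ B.

No, A ⊄ B


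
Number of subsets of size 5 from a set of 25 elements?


C(n,k) = n! / (k!(n-k)!)
C(25,5) = 25! / (5!20!)
= 53130

C(25,5) = 53130


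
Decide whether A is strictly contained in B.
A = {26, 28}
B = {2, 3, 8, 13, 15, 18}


A ⊂ B requires: A ⊆ B AND A ≠ B.
A ⊆ B? No
A ⊄ B, so A is not a proper subset.

No, A is not a proper subset of B


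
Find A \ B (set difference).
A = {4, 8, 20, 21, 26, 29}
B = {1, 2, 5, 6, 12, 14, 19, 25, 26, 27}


A \ B = elements in A but not in B
A = {4, 8, 20, 21, 26, 29}
B = {1, 2, 5, 6, 12, 14, 19, 25, 26, 27}
Remove from A any elements in B
A \ B = {4, 8, 20, 21, 29}

A \ B = {4, 8, 20, 21, 29}


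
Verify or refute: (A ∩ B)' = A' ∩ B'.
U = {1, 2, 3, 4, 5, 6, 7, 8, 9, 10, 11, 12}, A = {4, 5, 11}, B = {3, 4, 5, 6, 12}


LHS: A ∩ B = {4, 5}
(A ∩ B)' = U \ (A ∩ B) = {1, 2, 3, 6, 7, 8, 9, 10, 11, 12}
A' = {1, 2, 3, 6, 7, 8, 9, 10, 12}, B' = {1, 2, 7, 8, 9, 10, 11}
Claimed RHS: A' ∩ B' = {1, 2, 7, 8, 9, 10}
Identity is INVALID: LHS = {1, 2, 3, 6, 7, 8, 9, 10, 11, 12} but the RHS claimed here equals {1, 2, 7, 8, 9, 10}. The correct form is (A ∩ B)' = A' ∪ B'.

Identity is invalid: (A ∩ B)' = {1, 2, 3, 6, 7, 8, 9, 10, 11, 12} but A' ∩ B' = {1, 2, 7, 8, 9, 10}. The correct De Morgan law is (A ∩ B)' = A' ∪ B'.


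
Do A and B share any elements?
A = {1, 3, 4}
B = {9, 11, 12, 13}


Disjoint means A ∩ B = ∅.
A ∩ B = ∅
A ∩ B = ∅, so A and B are disjoint.

No — A and B share no elements (A ∩ B = ∅), so they are disjoint


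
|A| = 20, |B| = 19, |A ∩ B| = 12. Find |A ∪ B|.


|A ∪ B| = |A| + |B| - |A ∩ B|
= 20 + 19 - 12
= 27

|A ∪ B| = 27


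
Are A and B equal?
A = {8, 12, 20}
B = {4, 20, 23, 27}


Two sets are equal iff they have exactly the same elements.
A = {8, 12, 20}
B = {4, 20, 23, 27}
Differences: {4, 8, 12, 23, 27}
A ≠ B

No, A ≠ B


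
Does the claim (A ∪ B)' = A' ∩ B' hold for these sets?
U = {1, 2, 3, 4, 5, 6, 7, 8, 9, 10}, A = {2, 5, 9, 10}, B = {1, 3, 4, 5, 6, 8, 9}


LHS: A ∪ B = {1, 2, 3, 4, 5, 6, 8, 9, 10}
(A ∪ B)' = U \ (A ∪ B) = {7}
A' = {1, 3, 4, 6, 7, 8}, B' = {2, 7, 10}
Claimed RHS: A' ∩ B' = {7}
Identity is VALID: LHS = RHS = {7} ✓

Identity is valid. (A ∪ B)' = A' ∩ B' = {7}


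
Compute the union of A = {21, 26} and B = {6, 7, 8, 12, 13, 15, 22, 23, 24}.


A ∪ B = all elements in A or B (or both)
A = {21, 26}
B = {6, 7, 8, 12, 13, 15, 22, 23, 24}
A ∪ B = {6, 7, 8, 12, 13, 15, 21, 22, 23, 24, 26}

A ∪ B = {6, 7, 8, 12, 13, 15, 21, 22, 23, 24, 26}


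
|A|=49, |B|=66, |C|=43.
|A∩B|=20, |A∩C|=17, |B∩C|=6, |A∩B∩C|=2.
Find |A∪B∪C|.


|A∪B∪C| = |A|+|B|+|C| - |A∩B|-|A∩C|-|B∩C| + |A∩B∩C|
= 49+66+43 - 20-17-6 + 2
= 158 - 43 + 2
= 117

|A ∪ B ∪ C| = 117


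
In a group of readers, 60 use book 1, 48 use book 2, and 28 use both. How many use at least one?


|A ∪ B| = |A| + |B| - |A ∩ B|
= 60 + 48 - 28
= 80

|A ∪ B| = 80


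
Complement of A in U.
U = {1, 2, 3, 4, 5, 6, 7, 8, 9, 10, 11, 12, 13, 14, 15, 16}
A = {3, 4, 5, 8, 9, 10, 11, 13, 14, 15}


Aᶜ = U \ A = elements in U but not in A
U = {1, 2, 3, 4, 5, 6, 7, 8, 9, 10, 11, 12, 13, 14, 15, 16}
A = {3, 4, 5, 8, 9, 10, 11, 13, 14, 15}
Aᶜ = {1, 2, 6, 7, 12, 16}

Aᶜ = {1, 2, 6, 7, 12, 16}


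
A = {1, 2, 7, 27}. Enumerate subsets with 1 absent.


A subset of A that omits 1 is a subset of A \ {1}, so there are 2^(n-1) = 2^3 = 8 of them.
Subsets excluding 1: ∅, {2}, {7}, {27}, {2, 7}, {2, 27}, {7, 27}, {2, 7, 27}

Subsets excluding 1 (8 total): ∅, {2}, {7}, {27}, {2, 7}, {2, 27}, {7, 27}, {2, 7, 27}


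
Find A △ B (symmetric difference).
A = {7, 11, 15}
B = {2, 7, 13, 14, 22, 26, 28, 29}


A △ B = (A \ B) ∪ (B \ A) = elements in exactly one of A or B
A \ B = {11, 15}
B \ A = {2, 13, 14, 22, 26, 28, 29}
A △ B = {2, 11, 13, 14, 15, 22, 26, 28, 29}

A △ B = {2, 11, 13, 14, 15, 22, 26, 28, 29}


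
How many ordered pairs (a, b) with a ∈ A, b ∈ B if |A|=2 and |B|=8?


|A × B| = |A| × |B|
= 2 × 8
= 16

|A × B| = 16


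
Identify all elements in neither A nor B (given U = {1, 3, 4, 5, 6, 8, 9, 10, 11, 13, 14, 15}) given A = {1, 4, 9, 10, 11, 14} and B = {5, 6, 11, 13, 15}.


A = {1, 4, 9, 10, 11, 14}
B = {5, 6, 11, 13, 15}
Region: in neither A nor B (given U = {1, 3, 4, 5, 6, 8, 9, 10, 11, 13, 14, 15})
Elements: {3, 8}

Elements in neither A nor B (given U = {1, 3, 4, 5, 6, 8, 9, 10, 11, 13, 14, 15}): {3, 8}


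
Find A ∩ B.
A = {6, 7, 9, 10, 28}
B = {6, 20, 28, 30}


A ∩ B = elements in both A and B
A = {6, 7, 9, 10, 28}
B = {6, 20, 28, 30}
A ∩ B = {6, 28}

A ∩ B = {6, 28}


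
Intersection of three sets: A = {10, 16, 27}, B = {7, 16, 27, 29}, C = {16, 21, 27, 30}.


A ∩ B = {16, 27}
(A ∩ B) ∩ C = {16, 27}

A ∩ B ∩ C = {16, 27}


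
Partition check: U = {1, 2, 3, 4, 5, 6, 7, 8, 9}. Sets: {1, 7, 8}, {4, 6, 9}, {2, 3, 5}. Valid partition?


A partition requires: (1) non-empty parts, (2) pairwise disjoint, (3) union = U
Parts: {1, 7, 8}, {4, 6, 9}, {2, 3, 5}
Union of parts: {1, 2, 3, 4, 5, 6, 7, 8, 9}
U = {1, 2, 3, 4, 5, 6, 7, 8, 9}
All non-empty? True
Pairwise disjoint? True
Covers U? True

Yes, valid partition


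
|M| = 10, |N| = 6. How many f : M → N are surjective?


n = |M| = 10, k = |N| = 6. Surjections via inclusion-exclusion:
S(n,k) = Σ(-1)^i × C(k,i) × (k-i)^n, i=0 to k
i=0: (-1)^0×C(6,0)×6^10 = 60466176
i=1: (-1)^1×C(6,1)×5^10 = -58593750
i=2: (-1)^2×C(6,2)×4^10 = 15728640
i=3: (-1)^3×C(6,3)×3^10 = -1180980
i=4: (-1)^4×C(6,4)×2^10 = 15360
i=5: (-1)^5×C(6,5)×1^10 = -6
i=6: (-1)^6×C(6,6)×0^10 = 0
Total = 16435440

Number of surjections = 16435440


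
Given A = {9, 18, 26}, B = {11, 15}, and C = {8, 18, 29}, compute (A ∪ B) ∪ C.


A ∪ B = {9, 11, 15, 18, 26}
(A ∪ B) ∪ C = {8, 9, 11, 15, 18, 26, 29}

A ∪ B ∪ C = {8, 9, 11, 15, 18, 26, 29}


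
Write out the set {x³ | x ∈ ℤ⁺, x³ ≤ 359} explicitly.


Checking each candidate:
Condition: positive perfect cubes ≤ 359
Result = {1, 8, 27, 64, 125, 216, 343}

{1, 8, 27, 64, 125, 216, 343}


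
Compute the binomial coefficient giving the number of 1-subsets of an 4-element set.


C(n,k) = n! / (k!(n-k)!)
C(4,1) = 4! / (1!3!)
= 4

C(4,1) = 4


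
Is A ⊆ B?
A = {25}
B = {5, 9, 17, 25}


A ⊆ B means every element of A is in B.
All elements of A are in B.
So A ⊆ B.

Yes, A ⊆ B


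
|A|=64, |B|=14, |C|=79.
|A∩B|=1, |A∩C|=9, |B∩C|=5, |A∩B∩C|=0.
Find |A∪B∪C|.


|A∪B∪C| = |A|+|B|+|C| - |A∩B|-|A∩C|-|B∩C| + |A∩B∩C|
= 64+14+79 - 1-9-5 + 0
= 157 - 15 + 0
= 142

|A ∪ B ∪ C| = 142


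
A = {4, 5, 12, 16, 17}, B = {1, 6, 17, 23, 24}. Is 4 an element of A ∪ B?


A = {4, 5, 12, 16, 17}, B = {1, 6, 17, 23, 24}
A ∪ B = all elements in A or B
A ∪ B = {1, 4, 5, 6, 12, 16, 17, 23, 24}
Checking if 4 ∈ A ∪ B
4 is in A ∪ B → True

4 ∈ A ∪ B


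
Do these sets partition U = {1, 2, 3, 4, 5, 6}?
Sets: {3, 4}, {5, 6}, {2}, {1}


A partition requires: (1) non-empty parts, (2) pairwise disjoint, (3) union = U
Parts: {3, 4}, {5, 6}, {2}, {1}
Union of parts: {1, 2, 3, 4, 5, 6}
U = {1, 2, 3, 4, 5, 6}
All non-empty? True
Pairwise disjoint? True
Covers U? True

Yes, valid partition


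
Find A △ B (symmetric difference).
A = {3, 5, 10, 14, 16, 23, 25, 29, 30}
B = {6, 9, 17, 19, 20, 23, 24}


A △ B = (A \ B) ∪ (B \ A) = elements in exactly one of A or B
A \ B = {3, 5, 10, 14, 16, 25, 29, 30}
B \ A = {6, 9, 17, 19, 20, 24}
A △ B = {3, 5, 6, 9, 10, 14, 16, 17, 19, 20, 24, 25, 29, 30}

A △ B = {3, 5, 6, 9, 10, 14, 16, 17, 19, 20, 24, 25, 29, 30}


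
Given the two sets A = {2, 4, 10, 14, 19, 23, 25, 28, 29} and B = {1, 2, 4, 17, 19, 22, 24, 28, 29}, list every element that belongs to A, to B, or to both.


A ∪ B = all elements in A or B (or both)
A = {2, 4, 10, 14, 19, 23, 25, 28, 29}
B = {1, 2, 4, 17, 19, 22, 24, 28, 29}
A ∪ B = {1, 2, 4, 10, 14, 17, 19, 22, 23, 24, 25, 28, 29}

A ∪ B = {1, 2, 4, 10, 14, 17, 19, 22, 23, 24, 25, 28, 29}


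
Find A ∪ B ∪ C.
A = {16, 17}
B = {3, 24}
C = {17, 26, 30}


A ∪ B = {3, 16, 17, 24}
(A ∪ B) ∪ C = {3, 16, 17, 24, 26, 30}

A ∪ B ∪ C = {3, 16, 17, 24, 26, 30}


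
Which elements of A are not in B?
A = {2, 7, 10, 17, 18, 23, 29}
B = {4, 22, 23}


A \ B = elements in A but not in B
A = {2, 7, 10, 17, 18, 23, 29}
B = {4, 22, 23}
Remove from A any elements in B
A \ B = {2, 7, 10, 17, 18, 29}

A \ B = {2, 7, 10, 17, 18, 29}


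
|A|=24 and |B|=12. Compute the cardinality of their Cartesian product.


|A × B| = |A| × |B|
= 24 × 12
= 288

|A × B| = 288


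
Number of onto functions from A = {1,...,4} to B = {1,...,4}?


n = |A| = 4, k = |B| = 4. Surjections via inclusion-exclusion:
S(n,k) = Σ(-1)^i × C(k,i) × (k-i)^n, i=0 to k
i=0: (-1)^0×C(4,0)×4^4 = 256
i=1: (-1)^1×C(4,1)×3^4 = -324
i=2: (-1)^2×C(4,2)×2^4 = 96
i=3: (-1)^3×C(4,3)×1^4 = -4
i=4: (-1)^4×C(4,4)×0^4 = 0
Total = 24

Number of surjections = 24


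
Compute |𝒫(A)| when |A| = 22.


Number of subsets = 2^n
= 2^22
= 4194304

|P(A)| = 4194304


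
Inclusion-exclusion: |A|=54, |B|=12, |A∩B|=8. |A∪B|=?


|A ∪ B| = |A| + |B| - |A ∩ B|
= 54 + 12 - 8
= 58

|A ∪ B| = 58


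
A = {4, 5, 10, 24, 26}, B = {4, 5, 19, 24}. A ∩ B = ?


A ∩ B = elements in both A and B
A = {4, 5, 10, 24, 26}
B = {4, 5, 19, 24}
A ∩ B = {4, 5, 24}

A ∩ B = {4, 5, 24}


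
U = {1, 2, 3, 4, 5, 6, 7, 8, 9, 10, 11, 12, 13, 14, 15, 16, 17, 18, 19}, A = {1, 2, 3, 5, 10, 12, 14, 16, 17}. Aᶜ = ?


Aᶜ = U \ A = elements in U but not in A
U = {1, 2, 3, 4, 5, 6, 7, 8, 9, 10, 11, 12, 13, 14, 15, 16, 17, 18, 19}
A = {1, 2, 3, 5, 10, 12, 14, 16, 17}
Aᶜ = {4, 6, 7, 8, 9, 11, 13, 15, 18, 19}

Aᶜ = {4, 6, 7, 8, 9, 11, 13, 15, 18, 19}


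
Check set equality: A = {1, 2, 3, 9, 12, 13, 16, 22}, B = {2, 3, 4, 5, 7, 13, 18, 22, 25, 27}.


Two sets are equal iff they have exactly the same elements.
A = {1, 2, 3, 9, 12, 13, 16, 22}
B = {2, 3, 4, 5, 7, 13, 18, 22, 25, 27}
Differences: {1, 4, 5, 7, 9, 12, 16, 18, 25, 27}
A ≠ B

No, A ≠ B


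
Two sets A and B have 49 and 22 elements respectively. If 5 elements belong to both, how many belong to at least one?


|A ∪ B| = |A| + |B| - |A ∩ B|
= 49 + 22 - 5
= 66

|A ∪ B| = 66


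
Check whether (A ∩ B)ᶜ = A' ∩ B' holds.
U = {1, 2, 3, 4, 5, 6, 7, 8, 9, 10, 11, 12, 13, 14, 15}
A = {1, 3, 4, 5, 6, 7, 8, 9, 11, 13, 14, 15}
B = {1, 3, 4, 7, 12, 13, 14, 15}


LHS: A ∩ B = {1, 3, 4, 7, 13, 14, 15}
(A ∩ B)' = U \ (A ∩ B) = {2, 5, 6, 8, 9, 10, 11, 12}
A' = {2, 10, 12}, B' = {2, 5, 6, 8, 9, 10, 11}
Claimed RHS: A' ∩ B' = {2, 10}
Identity is INVALID: LHS = {2, 5, 6, 8, 9, 10, 11, 12} but the RHS claimed here equals {2, 10}. The correct form is (A ∩ B)' = A' ∪ B'.

Identity is invalid: (A ∩ B)' = {2, 5, 6, 8, 9, 10, 11, 12} but A' ∩ B' = {2, 10}. The correct De Morgan law is (A ∩ B)' = A' ∪ B'.


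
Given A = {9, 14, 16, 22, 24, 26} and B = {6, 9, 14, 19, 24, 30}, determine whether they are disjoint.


Disjoint means A ∩ B = ∅.
A ∩ B = {9, 14, 24}
A ∩ B ≠ ∅, so A and B are NOT disjoint.

No, A and B are not disjoint (A ∩ B = {9, 14, 24})


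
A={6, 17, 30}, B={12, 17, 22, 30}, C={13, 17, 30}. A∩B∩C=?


A ∩ B = {17, 30}
(A ∩ B) ∩ C = {17, 30}

A ∩ B ∩ C = {17, 30}


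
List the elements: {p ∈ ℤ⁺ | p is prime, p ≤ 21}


Checking each candidate:
Condition: primes ≤ 21
Result = {2, 3, 5, 7, 11, 13, 17, 19}

{2, 3, 5, 7, 11, 13, 17, 19}


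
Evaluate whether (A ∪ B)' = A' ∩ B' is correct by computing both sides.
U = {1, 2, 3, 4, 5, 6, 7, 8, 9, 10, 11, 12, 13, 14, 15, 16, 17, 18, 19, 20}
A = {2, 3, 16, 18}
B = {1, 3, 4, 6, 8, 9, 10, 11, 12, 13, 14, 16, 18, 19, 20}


LHS: A ∪ B = {1, 2, 3, 4, 6, 8, 9, 10, 11, 12, 13, 14, 16, 18, 19, 20}
(A ∪ B)' = U \ (A ∪ B) = {5, 7, 15, 17}
A' = {1, 4, 5, 6, 7, 8, 9, 10, 11, 12, 13, 14, 15, 17, 19, 20}, B' = {2, 5, 7, 15, 17}
Claimed RHS: A' ∩ B' = {5, 7, 15, 17}
Identity is VALID: LHS = RHS = {5, 7, 15, 17} ✓

Identity is valid. (A ∪ B)' = A' ∩ B' = {5, 7, 15, 17}


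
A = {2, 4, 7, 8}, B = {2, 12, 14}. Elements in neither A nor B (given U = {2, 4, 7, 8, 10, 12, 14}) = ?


A = {2, 4, 7, 8}
B = {2, 12, 14}
Region: in neither A nor B (given U = {2, 4, 7, 8, 10, 12, 14})
Elements: {10}

Elements in neither A nor B (given U = {2, 4, 7, 8, 10, 12, 14}): {10}


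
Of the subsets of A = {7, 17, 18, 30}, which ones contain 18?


A subset of A contains 18 iff the remaining 3 elements form any subset of A \ {18}.
Count: 2^(n-1) = 2^3 = 8
Subsets containing 18: {18}, {7, 18}, {17, 18}, {18, 30}, {7, 17, 18}, {7, 18, 30}, {17, 18, 30}, {7, 17, 18, 30}

Subsets containing 18 (8 total): {18}, {7, 18}, {17, 18}, {18, 30}, {7, 17, 18}, {7, 18, 30}, {17, 18, 30}, {7, 17, 18, 30}


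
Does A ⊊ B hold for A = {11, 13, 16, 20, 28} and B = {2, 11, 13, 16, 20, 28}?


A ⊂ B requires: A ⊆ B AND A ≠ B.
A ⊆ B? Yes
A = B? No
A ⊂ B: Yes (A is a proper subset of B)

Yes, A ⊂ B


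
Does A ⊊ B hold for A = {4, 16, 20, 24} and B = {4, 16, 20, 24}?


A ⊂ B requires: A ⊆ B AND A ≠ B.
A ⊆ B? Yes
A = B? Yes
A = B, so A is not a PROPER subset.

No, A is not a proper subset of B


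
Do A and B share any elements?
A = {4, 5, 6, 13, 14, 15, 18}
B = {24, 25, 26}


Disjoint means A ∩ B = ∅.
A ∩ B = ∅
A ∩ B = ∅, so A and B are disjoint.

No — A and B share no elements (A ∩ B = ∅), so they are disjoint


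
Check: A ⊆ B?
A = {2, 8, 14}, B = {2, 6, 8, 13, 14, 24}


A ⊆ B means every element of A is in B.
All elements of A are in B.
So A ⊆ B.

Yes, A ⊆ B


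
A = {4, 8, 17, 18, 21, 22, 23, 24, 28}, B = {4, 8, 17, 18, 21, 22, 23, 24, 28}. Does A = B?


Two sets are equal iff they have exactly the same elements.
A = {4, 8, 17, 18, 21, 22, 23, 24, 28}
B = {4, 8, 17, 18, 21, 22, 23, 24, 28}
Same elements → A = B

Yes, A = B


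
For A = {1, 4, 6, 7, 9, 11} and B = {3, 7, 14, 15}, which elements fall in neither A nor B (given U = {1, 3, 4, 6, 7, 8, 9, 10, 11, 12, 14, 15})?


A = {1, 4, 6, 7, 9, 11}
B = {3, 7, 14, 15}
Region: in neither A nor B (given U = {1, 3, 4, 6, 7, 8, 9, 10, 11, 12, 14, 15})
Elements: {8, 10, 12}

Elements in neither A nor B (given U = {1, 3, 4, 6, 7, 8, 9, 10, 11, 12, 14, 15}): {8, 10, 12}


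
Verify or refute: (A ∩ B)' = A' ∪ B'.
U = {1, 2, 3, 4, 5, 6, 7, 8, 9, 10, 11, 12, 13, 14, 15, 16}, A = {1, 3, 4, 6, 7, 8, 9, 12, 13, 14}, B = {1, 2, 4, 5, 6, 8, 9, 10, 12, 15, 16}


LHS: A ∩ B = {1, 4, 6, 8, 9, 12}
(A ∩ B)' = U \ (A ∩ B) = {2, 3, 5, 7, 10, 11, 13, 14, 15, 16}
A' = {2, 5, 10, 11, 15, 16}, B' = {3, 7, 11, 13, 14}
Claimed RHS: A' ∪ B' = {2, 3, 5, 7, 10, 11, 13, 14, 15, 16}
Identity is VALID: LHS = RHS = {2, 3, 5, 7, 10, 11, 13, 14, 15, 16} ✓

Identity is valid. (A ∩ B)' = A' ∪ B' = {2, 3, 5, 7, 10, 11, 13, 14, 15, 16}


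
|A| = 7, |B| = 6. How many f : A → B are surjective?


n = |A| = 7, k = |B| = 6. Surjections via inclusion-exclusion:
S(n,k) = Σ(-1)^i × C(k,i) × (k-i)^n, i=0 to k
i=0: (-1)^0×C(6,0)×6^7 = 279936
i=1: (-1)^1×C(6,1)×5^7 = -468750
i=2: (-1)^2×C(6,2)×4^7 = 245760
i=3: (-1)^3×C(6,3)×3^7 = -43740
i=4: (-1)^4×C(6,4)×2^7 = 1920
i=5: (-1)^5×C(6,5)×1^7 = -6
i=6: (-1)^6×C(6,6)×0^7 = 0
Total = 15120

Number of surjections = 15120


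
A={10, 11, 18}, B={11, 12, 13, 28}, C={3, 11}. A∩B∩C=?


A ∩ B = {11}
(A ∩ B) ∩ C = {11}

A ∩ B ∩ C = {11}


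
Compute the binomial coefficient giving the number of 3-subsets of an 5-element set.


C(n,k) = n! / (k!(n-k)!)
C(5,3) = 5! / (3!2!)
= 10

C(5,3) = 10


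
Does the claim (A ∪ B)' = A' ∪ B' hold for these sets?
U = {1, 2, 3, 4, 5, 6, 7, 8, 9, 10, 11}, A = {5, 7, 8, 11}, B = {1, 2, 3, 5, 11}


LHS: A ∪ B = {1, 2, 3, 5, 7, 8, 11}
(A ∪ B)' = U \ (A ∪ B) = {4, 6, 9, 10}
A' = {1, 2, 3, 4, 6, 9, 10}, B' = {4, 6, 7, 8, 9, 10}
Claimed RHS: A' ∪ B' = {1, 2, 3, 4, 6, 7, 8, 9, 10}
Identity is INVALID: LHS = {4, 6, 9, 10} but the RHS claimed here equals {1, 2, 3, 4, 6, 7, 8, 9, 10}. The correct form is (A ∪ B)' = A' ∩ B'.

Identity is invalid: (A ∪ B)' = {4, 6, 9, 10} but A' ∪ B' = {1, 2, 3, 4, 6, 7, 8, 9, 10}. The correct De Morgan law is (A ∪ B)' = A' ∩ B'.


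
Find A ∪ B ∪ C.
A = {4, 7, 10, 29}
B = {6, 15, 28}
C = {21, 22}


A ∪ B = {4, 6, 7, 10, 15, 28, 29}
(A ∪ B) ∪ C = {4, 6, 7, 10, 15, 21, 22, 28, 29}

A ∪ B ∪ C = {4, 6, 7, 10, 15, 21, 22, 28, 29}


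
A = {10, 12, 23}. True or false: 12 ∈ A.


A = {10, 12, 23}
Checking if 12 is in A
12 is in A → True

12 ∈ A


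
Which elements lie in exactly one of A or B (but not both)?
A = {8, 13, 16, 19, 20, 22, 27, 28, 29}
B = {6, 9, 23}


A △ B = (A \ B) ∪ (B \ A) = elements in exactly one of A or B
A \ B = {8, 13, 16, 19, 20, 22, 27, 28, 29}
B \ A = {6, 9, 23}
A △ B = {6, 8, 9, 13, 16, 19, 20, 22, 23, 27, 28, 29}

A △ B = {6, 8, 9, 13, 16, 19, 20, 22, 23, 27, 28, 29}


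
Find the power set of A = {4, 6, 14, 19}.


|A| = 4, so |P(A)| = 2^4 = 16
Enumerate subsets by cardinality (0 to 4):
∅, {4}, {6}, {14}, {19}, {4, 6}, {4, 14}, {4, 19}, {6, 14}, {6, 19}, {14, 19}, {4, 6, 14}, {4, 6, 19}, {4, 14, 19}, {6, 14, 19}, {4, 6, 14, 19}

P(A) has 16 subsets: ∅, {4}, {6}, {14}, {19}, {4, 6}, {4, 14}, {4, 19}, {6, 14}, {6, 19}, {14, 19}, {4, 6, 14}, {4, 6, 19}, {4, 14, 19}, {6, 14, 19}, {4, 6, 14, 19}


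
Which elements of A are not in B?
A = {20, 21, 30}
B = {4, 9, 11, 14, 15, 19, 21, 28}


A \ B = elements in A but not in B
A = {20, 21, 30}
B = {4, 9, 11, 14, 15, 19, 21, 28}
Remove from A any elements in B
A \ B = {20, 30}

A \ B = {20, 30}


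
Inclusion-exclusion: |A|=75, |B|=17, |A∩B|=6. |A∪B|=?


|A ∪ B| = |A| + |B| - |A ∩ B|
= 75 + 17 - 6
= 86

|A ∪ B| = 86


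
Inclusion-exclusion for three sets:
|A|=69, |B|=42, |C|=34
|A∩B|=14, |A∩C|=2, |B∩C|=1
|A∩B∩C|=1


|A∪B∪C| = |A|+|B|+|C| - |A∩B|-|A∩C|-|B∩C| + |A∩B∩C|
= 69+42+34 - 14-2-1 + 1
= 145 - 17 + 1
= 129

|A ∪ B ∪ C| = 129


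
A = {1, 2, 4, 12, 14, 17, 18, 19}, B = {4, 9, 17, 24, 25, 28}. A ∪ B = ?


A ∪ B = all elements in A or B (or both)
A = {1, 2, 4, 12, 14, 17, 18, 19}
B = {4, 9, 17, 24, 25, 28}
A ∪ B = {1, 2, 4, 9, 12, 14, 17, 18, 19, 24, 25, 28}

A ∪ B = {1, 2, 4, 9, 12, 14, 17, 18, 19, 24, 25, 28}


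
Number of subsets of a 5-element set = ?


Number of subsets = 2^n
= 2^5
= 32

|P(A)| = 32


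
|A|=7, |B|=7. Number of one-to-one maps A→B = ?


An injection sends each of |A| = 7 inputs to a distinct output in B.
# injections = |B|·(|B|-1)·…·(|B|-|A|+1) = 7! / (7 - 7)!
= 7 × 6 × 5 × 4 × 3 × 2 × 1
= 5040

Number of injections = 5040


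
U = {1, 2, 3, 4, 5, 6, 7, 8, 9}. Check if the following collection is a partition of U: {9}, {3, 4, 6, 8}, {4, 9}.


A partition requires: (1) non-empty parts, (2) pairwise disjoint, (3) union = U
Parts: {9}, {3, 4, 6, 8}, {4, 9}
Union of parts: {3, 4, 6, 8, 9}
U = {1, 2, 3, 4, 5, 6, 7, 8, 9}
All non-empty? True
Pairwise disjoint? False
Covers U? False

No, not a valid partition


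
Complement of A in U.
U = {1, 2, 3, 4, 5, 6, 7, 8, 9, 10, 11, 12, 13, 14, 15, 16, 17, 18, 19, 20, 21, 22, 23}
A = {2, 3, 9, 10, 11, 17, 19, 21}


Aᶜ = U \ A = elements in U but not in A
U = {1, 2, 3, 4, 5, 6, 7, 8, 9, 10, 11, 12, 13, 14, 15, 16, 17, 18, 19, 20, 21, 22, 23}
A = {2, 3, 9, 10, 11, 17, 19, 21}
Aᶜ = {1, 4, 5, 6, 7, 8, 12, 13, 14, 15, 16, 18, 20, 22, 23}

Aᶜ = {1, 4, 5, 6, 7, 8, 12, 13, 14, 15, 16, 18, 20, 22, 23}


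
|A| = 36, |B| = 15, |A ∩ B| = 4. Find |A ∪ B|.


|A ∪ B| = |A| + |B| - |A ∩ B|
= 36 + 15 - 4
= 47

|A ∪ B| = 47


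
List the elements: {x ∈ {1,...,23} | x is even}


Checking each candidate:
Condition: even numbers in {1,...,23}
Result = {2, 4, 6, 8, 10, 12, 14, 16, 18, 20, 22}

{2, 4, 6, 8, 10, 12, 14, 16, 18, 20, 22}


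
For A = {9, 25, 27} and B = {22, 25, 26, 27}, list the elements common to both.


A ∩ B = elements in both A and B
A = {9, 25, 27}
B = {22, 25, 26, 27}
A ∩ B = {25, 27}

A ∩ B = {25, 27}


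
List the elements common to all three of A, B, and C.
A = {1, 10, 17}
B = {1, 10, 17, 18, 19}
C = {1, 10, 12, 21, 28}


A ∩ B = {1, 10, 17}
(A ∩ B) ∩ C = {1, 10}

A ∩ B ∩ C = {1, 10}


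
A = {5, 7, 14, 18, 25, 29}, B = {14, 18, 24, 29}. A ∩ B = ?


A ∩ B = elements in both A and B
A = {5, 7, 14, 18, 25, 29}
B = {14, 18, 24, 29}
A ∩ B = {14, 18, 29}

A ∩ B = {14, 18, 29}


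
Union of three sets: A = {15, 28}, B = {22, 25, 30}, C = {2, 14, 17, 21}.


A ∪ B = {15, 22, 25, 28, 30}
(A ∪ B) ∪ C = {2, 14, 15, 17, 21, 22, 25, 28, 30}

A ∪ B ∪ C = {2, 14, 15, 17, 21, 22, 25, 28, 30}


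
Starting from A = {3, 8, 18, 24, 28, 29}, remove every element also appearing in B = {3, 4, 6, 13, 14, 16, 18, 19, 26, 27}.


A \ B = elements in A but not in B
A = {3, 8, 18, 24, 28, 29}
B = {3, 4, 6, 13, 14, 16, 18, 19, 26, 27}
Remove from A any elements in B
A \ B = {8, 24, 28, 29}

A \ B = {8, 24, 28, 29}


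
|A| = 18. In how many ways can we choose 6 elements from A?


C(n,k) = n! / (k!(n-k)!)
C(18,6) = 18! / (6!12!)
= 18564

C(18,6) = 18564


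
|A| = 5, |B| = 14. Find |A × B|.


|A × B| = |A| × |B|
= 5 × 14
= 70

|A × B| = 70


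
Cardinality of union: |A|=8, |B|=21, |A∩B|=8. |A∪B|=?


|A ∪ B| = |A| + |B| - |A ∩ B|
= 8 + 21 - 8
= 21

|A ∪ B| = 21


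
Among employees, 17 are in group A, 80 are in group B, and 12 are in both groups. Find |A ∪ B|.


|A ∪ B| = |A| + |B| - |A ∩ B|
= 17 + 80 - 12
= 85

|A ∪ B| = 85


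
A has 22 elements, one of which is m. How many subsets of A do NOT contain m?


Subsets of A avoiding m are subsets of A \ {m}, which has 21 elements.
Count = 2^(n-1) = 2^21
= 2097152

Number of subsets avoiding m = 2097152


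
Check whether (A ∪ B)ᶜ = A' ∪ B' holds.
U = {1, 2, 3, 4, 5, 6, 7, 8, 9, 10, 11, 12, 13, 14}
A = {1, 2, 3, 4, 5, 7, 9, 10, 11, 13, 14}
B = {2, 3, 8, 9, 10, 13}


LHS: A ∪ B = {1, 2, 3, 4, 5, 7, 8, 9, 10, 11, 13, 14}
(A ∪ B)' = U \ (A ∪ B) = {6, 12}
A' = {6, 8, 12}, B' = {1, 4, 5, 6, 7, 11, 12, 14}
Claimed RHS: A' ∪ B' = {1, 4, 5, 6, 7, 8, 11, 12, 14}
Identity is INVALID: LHS = {6, 12} but the RHS claimed here equals {1, 4, 5, 6, 7, 8, 11, 12, 14}. The correct form is (A ∪ B)' = A' ∩ B'.

Identity is invalid: (A ∪ B)' = {6, 12} but A' ∪ B' = {1, 4, 5, 6, 7, 8, 11, 12, 14}. The correct De Morgan law is (A ∪ B)' = A' ∩ B'.


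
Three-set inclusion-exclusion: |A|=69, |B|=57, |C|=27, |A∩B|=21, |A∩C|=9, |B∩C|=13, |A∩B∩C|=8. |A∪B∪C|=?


|A∪B∪C| = |A|+|B|+|C| - |A∩B|-|A∩C|-|B∩C| + |A∩B∩C|
= 69+57+27 - 21-9-13 + 8
= 153 - 43 + 8
= 118

|A ∪ B ∪ C| = 118


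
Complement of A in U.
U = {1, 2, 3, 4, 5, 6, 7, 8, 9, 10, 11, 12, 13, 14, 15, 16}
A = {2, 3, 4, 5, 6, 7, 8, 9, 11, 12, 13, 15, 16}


Aᶜ = U \ A = elements in U but not in A
U = {1, 2, 3, 4, 5, 6, 7, 8, 9, 10, 11, 12, 13, 14, 15, 16}
A = {2, 3, 4, 5, 6, 7, 8, 9, 11, 12, 13, 15, 16}
Aᶜ = {1, 10, 14}

Aᶜ = {1, 10, 14}


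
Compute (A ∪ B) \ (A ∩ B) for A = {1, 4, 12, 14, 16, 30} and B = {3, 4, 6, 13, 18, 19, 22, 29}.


A △ B = (A \ B) ∪ (B \ A) = elements in exactly one of A or B
A \ B = {1, 12, 14, 16, 30}
B \ A = {3, 6, 13, 18, 19, 22, 29}
A △ B = {1, 3, 6, 12, 13, 14, 16, 18, 19, 22, 29, 30}

A △ B = {1, 3, 6, 12, 13, 14, 16, 18, 19, 22, 29, 30}


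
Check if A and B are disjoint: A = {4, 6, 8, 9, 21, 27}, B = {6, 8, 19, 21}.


Disjoint means A ∩ B = ∅.
A ∩ B = {6, 8, 21}
A ∩ B ≠ ∅, so A and B are NOT disjoint.

No, A and B are not disjoint (A ∩ B = {6, 8, 21})


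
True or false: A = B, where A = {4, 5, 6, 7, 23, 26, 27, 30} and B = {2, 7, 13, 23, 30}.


Two sets are equal iff they have exactly the same elements.
A = {4, 5, 6, 7, 23, 26, 27, 30}
B = {2, 7, 13, 23, 30}
Differences: {2, 4, 5, 6, 13, 26, 27}
A ≠ B

No, A ≠ B


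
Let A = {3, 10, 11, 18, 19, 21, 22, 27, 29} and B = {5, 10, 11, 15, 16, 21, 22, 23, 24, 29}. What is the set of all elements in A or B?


A ∪ B = all elements in A or B (or both)
A = {3, 10, 11, 18, 19, 21, 22, 27, 29}
B = {5, 10, 11, 15, 16, 21, 22, 23, 24, 29}
A ∪ B = {3, 5, 10, 11, 15, 16, 18, 19, 21, 22, 23, 24, 27, 29}

A ∪ B = {3, 5, 10, 11, 15, 16, 18, 19, 21, 22, 23, 24, 27, 29}


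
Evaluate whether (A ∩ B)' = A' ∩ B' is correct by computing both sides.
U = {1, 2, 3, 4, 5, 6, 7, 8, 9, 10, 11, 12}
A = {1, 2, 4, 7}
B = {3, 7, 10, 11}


LHS: A ∩ B = {7}
(A ∩ B)' = U \ (A ∩ B) = {1, 2, 3, 4, 5, 6, 8, 9, 10, 11, 12}
A' = {3, 5, 6, 8, 9, 10, 11, 12}, B' = {1, 2, 4, 5, 6, 8, 9, 12}
Claimed RHS: A' ∩ B' = {5, 6, 8, 9, 12}
Identity is INVALID: LHS = {1, 2, 3, 4, 5, 6, 8, 9, 10, 11, 12} but the RHS claimed here equals {5, 6, 8, 9, 12}. The correct form is (A ∩ B)' = A' ∪ B'.

Identity is invalid: (A ∩ B)' = {1, 2, 3, 4, 5, 6, 8, 9, 10, 11, 12} but A' ∩ B' = {5, 6, 8, 9, 12}. The correct De Morgan law is (A ∩ B)' = A' ∪ B'.


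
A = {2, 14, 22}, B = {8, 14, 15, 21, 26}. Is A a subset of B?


A ⊆ B means every element of A is in B.
Elements in A not in B: {2, 22}
So A ⊄ B.

No, A ⊄ B


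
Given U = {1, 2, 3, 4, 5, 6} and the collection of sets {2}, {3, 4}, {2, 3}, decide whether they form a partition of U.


A partition requires: (1) non-empty parts, (2) pairwise disjoint, (3) union = U
Parts: {2}, {3, 4}, {2, 3}
Union of parts: {2, 3, 4}
U = {1, 2, 3, 4, 5, 6}
All non-empty? True
Pairwise disjoint? False
Covers U? False

No, not a valid partition


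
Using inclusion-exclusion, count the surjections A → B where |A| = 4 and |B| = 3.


n = |A| = 4, k = |B| = 3. Surjections via inclusion-exclusion:
S(n,k) = Σ(-1)^i × C(k,i) × (k-i)^n, i=0 to k
i=0: (-1)^0×C(3,0)×3^4 = 81
i=1: (-1)^1×C(3,1)×2^4 = -48
i=2: (-1)^2×C(3,2)×1^4 = 3
i=3: (-1)^3×C(3,3)×0^4 = 0
Total = 36

Number of surjections = 36


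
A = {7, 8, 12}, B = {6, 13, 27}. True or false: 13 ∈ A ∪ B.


A = {7, 8, 12}, B = {6, 13, 27}
A ∪ B = all elements in A or B
A ∪ B = {6, 7, 8, 12, 13, 27}
Checking if 13 ∈ A ∪ B
13 is in A ∪ B → True

13 ∈ A ∪ B


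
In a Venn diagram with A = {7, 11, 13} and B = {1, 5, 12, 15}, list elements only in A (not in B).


A = {7, 11, 13}
B = {1, 5, 12, 15}
Region: only in A (not in B)
Elements: {7, 11, 13}

Elements only in A (not in B): {7, 11, 13}


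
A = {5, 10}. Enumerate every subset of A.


|A| = 2, so |P(A)| = 2^2 = 4
Enumerate subsets by cardinality (0 to 2):
∅, {5}, {10}, {5, 10}

P(A) has 4 subsets: ∅, {5}, {10}, {5, 10}


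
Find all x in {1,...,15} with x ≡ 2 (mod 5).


Checking each candidate:
Condition: x in {1,...,15} with x ≡ 2 (mod 5)
Result = {2, 7, 12}

{2, 7, 12}


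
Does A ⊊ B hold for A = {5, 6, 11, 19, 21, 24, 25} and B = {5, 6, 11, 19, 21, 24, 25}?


A ⊂ B requires: A ⊆ B AND A ≠ B.
A ⊆ B? Yes
A = B? Yes
A = B, so A is not a PROPER subset.

No, A is not a proper subset of B


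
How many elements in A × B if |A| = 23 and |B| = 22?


|A × B| = |A| × |B|
= 23 × 22
= 506

|A × B| = 506


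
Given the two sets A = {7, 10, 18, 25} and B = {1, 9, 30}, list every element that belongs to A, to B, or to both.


A ∪ B = all elements in A or B (or both)
A = {7, 10, 18, 25}
B = {1, 9, 30}
A ∪ B = {1, 7, 9, 10, 18, 25, 30}

A ∪ B = {1, 7, 9, 10, 18, 25, 30}


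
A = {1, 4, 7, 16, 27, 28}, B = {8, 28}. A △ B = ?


A △ B = (A \ B) ∪ (B \ A) = elements in exactly one of A or B
A \ B = {1, 4, 7, 16, 27}
B \ A = {8}
A △ B = {1, 4, 7, 8, 16, 27}

A △ B = {1, 4, 7, 8, 16, 27}


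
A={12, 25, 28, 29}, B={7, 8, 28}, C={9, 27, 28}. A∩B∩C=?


A ∩ B = {28}
(A ∩ B) ∩ C = {28}

A ∩ B ∩ C = {28}


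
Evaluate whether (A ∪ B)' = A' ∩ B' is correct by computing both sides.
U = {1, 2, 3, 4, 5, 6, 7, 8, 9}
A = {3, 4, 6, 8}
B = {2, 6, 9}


LHS: A ∪ B = {2, 3, 4, 6, 8, 9}
(A ∪ B)' = U \ (A ∪ B) = {1, 5, 7}
A' = {1, 2, 5, 7, 9}, B' = {1, 3, 4, 5, 7, 8}
Claimed RHS: A' ∩ B' = {1, 5, 7}
Identity is VALID: LHS = RHS = {1, 5, 7} ✓

Identity is valid. (A ∪ B)' = A' ∩ B' = {1, 5, 7}


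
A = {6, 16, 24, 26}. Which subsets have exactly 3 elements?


|A| = 4, so A has C(4,3) = 4 subsets of size 3.
Enumerate by choosing 3 elements from A at a time:
{6, 16, 24}, {6, 16, 26}, {6, 24, 26}, {16, 24, 26}

3-element subsets (4 total): {6, 16, 24}, {6, 16, 26}, {6, 24, 26}, {16, 24, 26}


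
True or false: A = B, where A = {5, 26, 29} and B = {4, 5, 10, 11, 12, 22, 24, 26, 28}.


Two sets are equal iff they have exactly the same elements.
A = {5, 26, 29}
B = {4, 5, 10, 11, 12, 22, 24, 26, 28}
Differences: {4, 10, 11, 12, 22, 24, 28, 29}
A ≠ B

No, A ≠ B


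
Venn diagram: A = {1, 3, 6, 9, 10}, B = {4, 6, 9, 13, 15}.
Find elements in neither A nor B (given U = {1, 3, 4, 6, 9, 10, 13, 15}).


A = {1, 3, 6, 9, 10}
B = {4, 6, 9, 13, 15}
Region: in neither A nor B (given U = {1, 3, 4, 6, 9, 10, 13, 15})
Elements: ∅

Elements in neither A nor B (given U = {1, 3, 4, 6, 9, 10, 13, 15}): ∅


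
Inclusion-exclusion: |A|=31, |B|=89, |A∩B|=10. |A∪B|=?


|A ∪ B| = |A| + |B| - |A ∩ B|
= 31 + 89 - 10
= 110

|A ∪ B| = 110


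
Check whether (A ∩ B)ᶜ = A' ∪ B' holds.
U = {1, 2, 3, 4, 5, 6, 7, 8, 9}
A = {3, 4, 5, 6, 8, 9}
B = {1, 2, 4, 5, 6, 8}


LHS: A ∩ B = {4, 5, 6, 8}
(A ∩ B)' = U \ (A ∩ B) = {1, 2, 3, 7, 9}
A' = {1, 2, 7}, B' = {3, 7, 9}
Claimed RHS: A' ∪ B' = {1, 2, 3, 7, 9}
Identity is VALID: LHS = RHS = {1, 2, 3, 7, 9} ✓

Identity is valid. (A ∩ B)' = A' ∪ B' = {1, 2, 3, 7, 9}


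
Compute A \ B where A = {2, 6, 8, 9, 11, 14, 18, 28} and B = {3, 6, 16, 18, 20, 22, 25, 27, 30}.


A \ B = elements in A but not in B
A = {2, 6, 8, 9, 11, 14, 18, 28}
B = {3, 6, 16, 18, 20, 22, 25, 27, 30}
Remove from A any elements in B
A \ B = {2, 8, 9, 11, 14, 28}

A \ B = {2, 8, 9, 11, 14, 28}


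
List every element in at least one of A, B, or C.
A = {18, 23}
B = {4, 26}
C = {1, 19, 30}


A ∪ B = {4, 18, 23, 26}
(A ∪ B) ∪ C = {1, 4, 18, 19, 23, 26, 30}

A ∪ B ∪ C = {1, 4, 18, 19, 23, 26, 30}


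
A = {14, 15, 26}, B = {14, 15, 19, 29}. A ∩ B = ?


A ∩ B = elements in both A and B
A = {14, 15, 26}
B = {14, 15, 19, 29}
A ∩ B = {14, 15}

A ∩ B = {14, 15}


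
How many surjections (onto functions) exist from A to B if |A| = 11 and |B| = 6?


n = |A| = 11, k = |B| = 6. Surjections via inclusion-exclusion:
S(n,k) = Σ(-1)^i × C(k,i) × (k-i)^n, i=0 to k
i=0: (-1)^0×C(6,0)×6^11 = 362797056
i=1: (-1)^1×C(6,1)×5^11 = -292968750
i=2: (-1)^2×C(6,2)×4^11 = 62914560
i=3: (-1)^3×C(6,3)×3^11 = -3542940
i=4: (-1)^4×C(6,4)×2^11 = 30720
i=5: (-1)^5×C(6,5)×1^11 = -6
i=6: (-1)^6×C(6,6)×0^11 = 0
Total = 129230640

Number of surjections = 129230640


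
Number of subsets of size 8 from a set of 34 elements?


C(n,k) = n! / (k!(n-k)!)
C(34,8) = 34! / (8!26!)
= 18156204

C(34,8) = 18156204


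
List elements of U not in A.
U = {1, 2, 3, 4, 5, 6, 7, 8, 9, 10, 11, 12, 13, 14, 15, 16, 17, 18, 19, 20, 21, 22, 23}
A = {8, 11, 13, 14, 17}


Aᶜ = U \ A = elements in U but not in A
U = {1, 2, 3, 4, 5, 6, 7, 8, 9, 10, 11, 12, 13, 14, 15, 16, 17, 18, 19, 20, 21, 22, 23}
A = {8, 11, 13, 14, 17}
Aᶜ = {1, 2, 3, 4, 5, 6, 7, 9, 10, 12, 15, 16, 18, 19, 20, 21, 22, 23}

Aᶜ = {1, 2, 3, 4, 5, 6, 7, 9, 10, 12, 15, 16, 18, 19, 20, 21, 22, 23}


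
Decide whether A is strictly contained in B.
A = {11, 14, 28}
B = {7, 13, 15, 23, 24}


A ⊂ B requires: A ⊆ B AND A ≠ B.
A ⊆ B? No
A ⊄ B, so A is not a proper subset.

No, A is not a proper subset of B


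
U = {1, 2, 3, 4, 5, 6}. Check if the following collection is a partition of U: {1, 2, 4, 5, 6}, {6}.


A partition requires: (1) non-empty parts, (2) pairwise disjoint, (3) union = U
Parts: {1, 2, 4, 5, 6}, {6}
Union of parts: {1, 2, 4, 5, 6}
U = {1, 2, 3, 4, 5, 6}
All non-empty? True
Pairwise disjoint? False
Covers U? False

No, not a valid partition


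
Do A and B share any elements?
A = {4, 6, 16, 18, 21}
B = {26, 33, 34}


Disjoint means A ∩ B = ∅.
A ∩ B = ∅
A ∩ B = ∅, so A and B are disjoint.

No — A and B share no elements (A ∩ B = ∅), so they are disjoint


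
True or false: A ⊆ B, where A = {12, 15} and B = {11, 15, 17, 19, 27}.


A ⊆ B means every element of A is in B.
Elements in A not in B: {12}
So A ⊄ B.

No, A ⊄ B


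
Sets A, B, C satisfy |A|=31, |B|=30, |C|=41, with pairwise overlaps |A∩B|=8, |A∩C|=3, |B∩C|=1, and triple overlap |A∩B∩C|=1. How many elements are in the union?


|A∪B∪C| = |A|+|B|+|C| - |A∩B|-|A∩C|-|B∩C| + |A∩B∩C|
= 31+30+41 - 8-3-1 + 1
= 102 - 12 + 1
= 91

|A ∪ B ∪ C| = 91
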